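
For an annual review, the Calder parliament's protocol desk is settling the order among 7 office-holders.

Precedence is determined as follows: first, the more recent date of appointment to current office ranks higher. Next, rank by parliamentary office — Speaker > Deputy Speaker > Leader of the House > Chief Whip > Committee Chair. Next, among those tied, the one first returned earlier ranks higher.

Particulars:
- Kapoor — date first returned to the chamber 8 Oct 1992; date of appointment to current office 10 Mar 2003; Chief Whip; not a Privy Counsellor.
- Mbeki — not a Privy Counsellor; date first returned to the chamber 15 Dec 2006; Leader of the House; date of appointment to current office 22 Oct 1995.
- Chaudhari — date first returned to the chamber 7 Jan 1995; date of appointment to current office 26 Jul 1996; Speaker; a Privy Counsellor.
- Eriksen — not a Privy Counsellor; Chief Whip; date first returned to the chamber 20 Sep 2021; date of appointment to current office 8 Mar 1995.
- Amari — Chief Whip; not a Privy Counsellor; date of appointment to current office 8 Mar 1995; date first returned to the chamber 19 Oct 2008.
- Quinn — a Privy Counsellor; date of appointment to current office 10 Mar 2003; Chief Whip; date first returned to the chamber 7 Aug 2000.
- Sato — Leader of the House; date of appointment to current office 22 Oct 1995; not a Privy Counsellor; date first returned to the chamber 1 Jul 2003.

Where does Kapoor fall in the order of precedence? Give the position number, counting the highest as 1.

By date of appointment to current office (later first): Kapoor and Quinn (both 10 Mar 2003); then Chaudhari (26 Jul 1996); then Sato and Mbeki (both 22 Oct 1995); then Amari and Eriksen (both 8 Mar 1995).
Kapoor and Quinn are each Chief Whip, so the next rule applies.
Among Kapoor and Quinn, by date first returned to the chamber (earlier first): Kapoor (8 Oct 1992) before Quinn (7 Aug 2000).
Sato and Mbeki are each Leader of the House, so the next rule applies.
Among Sato and Mbeki, by date first returned to the chamber (earlier first): Sato (1 Jul 2003) before Mbeki (15 Dec 2006).
Amari and Eriksen are each Chief Whip, so the next rule applies.
Among Amari and Eriksen, by date first returned to the chamber (earlier first): Amari (19 Oct 2008) before Eriksen (20 Sep 2021).
Order: Kapoor, Quinn, Chaudhari, Sato, Mbeki, Amari, Eriksen. So position 1.

1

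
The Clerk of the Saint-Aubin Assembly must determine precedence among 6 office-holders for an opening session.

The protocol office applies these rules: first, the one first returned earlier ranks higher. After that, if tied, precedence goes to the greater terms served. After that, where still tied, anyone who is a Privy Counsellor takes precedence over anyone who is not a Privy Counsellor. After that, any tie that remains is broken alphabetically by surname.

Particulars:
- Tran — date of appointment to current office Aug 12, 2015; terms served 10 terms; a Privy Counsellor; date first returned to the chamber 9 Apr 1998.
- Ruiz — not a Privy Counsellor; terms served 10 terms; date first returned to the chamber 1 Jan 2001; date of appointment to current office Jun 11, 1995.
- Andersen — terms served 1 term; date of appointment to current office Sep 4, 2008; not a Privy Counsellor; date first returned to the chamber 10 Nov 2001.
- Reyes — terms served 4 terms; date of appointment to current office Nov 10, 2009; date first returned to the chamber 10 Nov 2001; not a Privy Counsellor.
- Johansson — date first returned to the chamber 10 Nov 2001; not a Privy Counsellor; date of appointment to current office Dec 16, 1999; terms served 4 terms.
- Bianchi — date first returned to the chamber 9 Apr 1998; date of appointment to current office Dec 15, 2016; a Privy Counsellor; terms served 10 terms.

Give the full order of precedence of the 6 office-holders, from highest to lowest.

By date first returned to the chamber (earlier first): Bianchi and Tran (both 9 Apr 1998); then Ruiz (1 Jan 2001); then Johansson, Reyes and Andersen (each 10 Nov 2001).
Bianchi and Tran both have terms served 10 terms, so the next rule applies.
Bianchi and Tran are each a Privy Counsellor, so the next rule applies.
Among Bianchi and Tran, alphabetically by surname: Bianchi before Tran.
Among Johansson, Reyes and Andersen, by terms served (higher first): Johansson and Reyes (4 terms) before Andersen (1 term).
Johansson and Reyes are each not a Privy Counsellor, so the next rule applies.
Among Johansson and Reyes, alphabetically by surname: Johansson before Reyes.
Full order: Bianchi, Tran, Ruiz, Johansson, Reyes, Andersen.

Bianchi, Tran, Ruiz, Johansson, Reyes, Andersen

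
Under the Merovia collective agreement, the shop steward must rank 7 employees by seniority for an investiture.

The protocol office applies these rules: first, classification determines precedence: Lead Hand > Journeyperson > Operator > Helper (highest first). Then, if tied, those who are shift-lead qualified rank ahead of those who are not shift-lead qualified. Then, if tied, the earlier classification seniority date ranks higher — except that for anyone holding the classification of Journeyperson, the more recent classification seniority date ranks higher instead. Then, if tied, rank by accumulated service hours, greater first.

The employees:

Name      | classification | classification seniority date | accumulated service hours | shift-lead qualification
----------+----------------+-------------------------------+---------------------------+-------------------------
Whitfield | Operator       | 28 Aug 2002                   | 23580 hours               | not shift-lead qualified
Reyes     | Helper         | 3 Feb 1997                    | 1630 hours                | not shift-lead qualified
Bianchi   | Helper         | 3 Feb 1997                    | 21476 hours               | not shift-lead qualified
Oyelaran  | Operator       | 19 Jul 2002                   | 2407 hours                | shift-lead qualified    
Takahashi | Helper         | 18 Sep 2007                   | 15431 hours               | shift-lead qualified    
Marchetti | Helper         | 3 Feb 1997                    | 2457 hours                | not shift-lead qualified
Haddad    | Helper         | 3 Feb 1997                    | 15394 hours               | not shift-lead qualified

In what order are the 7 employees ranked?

By classification: Oyelaran and Whitfield (Operator); then Takahashi, Bianchi, Haddad, Marchetti and Reyes (Helper).
Among Oyelaran and Whitfield, shift-lead qualified before not shift-lead qualified: Oyelaran (shift-lead qualified) before Whitfield (not shift-lead qualified).
Among Takahashi, Bianchi, Haddad, Marchetti and Reyes, shift-lead qualified before not shift-lead qualified: Takahashi (shift-lead qualified) before Bianchi, Haddad, Marchetti and Reyes (not shift-lead qualified).
Bianchi, Haddad, Marchetti and Reyes all have classification seniority date 3 Feb 1997, so the next rule applies.
Among Bianchi, Haddad, Marchetti and Reyes, by accumulated service hours (higher first): Bianchi (21476 hours) before Haddad (15394 hours) before Marchetti (2457 hours) before Reyes (1630 hours).
Full order: Oyelaran, Whitfield, Takahashi, Bianchi, Haddad, Marchetti, Reyes.

Oyelaran, Whitfield, Takahashi, Bianchi, Haddad, Marchetti, Reyes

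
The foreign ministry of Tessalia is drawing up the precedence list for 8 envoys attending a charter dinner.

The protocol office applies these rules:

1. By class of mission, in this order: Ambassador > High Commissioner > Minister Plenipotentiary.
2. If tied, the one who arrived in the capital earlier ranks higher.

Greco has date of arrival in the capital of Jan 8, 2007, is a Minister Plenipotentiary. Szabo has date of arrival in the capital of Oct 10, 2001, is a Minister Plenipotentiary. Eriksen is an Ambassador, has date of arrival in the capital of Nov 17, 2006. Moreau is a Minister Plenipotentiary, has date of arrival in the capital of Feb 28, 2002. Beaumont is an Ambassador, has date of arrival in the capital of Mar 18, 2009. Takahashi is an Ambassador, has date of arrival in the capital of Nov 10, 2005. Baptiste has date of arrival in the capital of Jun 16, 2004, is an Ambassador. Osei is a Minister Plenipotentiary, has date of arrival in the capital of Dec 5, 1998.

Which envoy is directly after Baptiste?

Takahashi

By class of mission: Baptiste, Takahashi, Eriksen and Beaumont (Ambassador); then Osei, Szabo, Moreau and Greco (Minister Plenipotentiary).
Among Baptiste, Takahashi, Eriksen and Beaumont, by date of arrival in the capital (earlier first): Baptiste (Jun 16, 2004) before Takahashi (Nov 10, 2005) before Eriksen (Nov 17, 2006) before Beaumont (Mar 18, 2009).
Among Osei, Szabo, Moreau and Greco, by date of arrival in the capital (earlier first): Osei (Dec 5, 1998) before Szabo (Oct 10, 2001) before Moreau (Feb 28, 2002) before Greco (Jan 8, 2007).
Order: Baptiste, Takahashi, Eriksen, Beaumont, Osei, Szabo, Moreau, Greco.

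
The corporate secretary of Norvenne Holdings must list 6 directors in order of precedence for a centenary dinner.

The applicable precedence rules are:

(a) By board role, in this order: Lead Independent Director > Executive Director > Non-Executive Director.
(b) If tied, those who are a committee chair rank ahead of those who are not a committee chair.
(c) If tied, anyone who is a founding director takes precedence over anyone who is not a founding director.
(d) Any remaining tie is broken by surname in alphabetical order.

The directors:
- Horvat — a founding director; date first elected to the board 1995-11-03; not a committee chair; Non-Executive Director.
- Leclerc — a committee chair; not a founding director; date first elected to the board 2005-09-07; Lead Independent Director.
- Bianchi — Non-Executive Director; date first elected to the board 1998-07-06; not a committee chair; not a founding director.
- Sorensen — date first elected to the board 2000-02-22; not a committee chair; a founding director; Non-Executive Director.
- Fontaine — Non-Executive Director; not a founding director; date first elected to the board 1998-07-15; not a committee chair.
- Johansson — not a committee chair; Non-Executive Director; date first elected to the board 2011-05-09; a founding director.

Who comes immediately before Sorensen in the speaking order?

Johansson

By board role: Leclerc (Lead Independent Director); then Horvat, Johansson, Sorensen, Bianchi and Fontaine (Non-Executive Director).
Horvat, Johansson, Sorensen, Bianchi and Fontaine are each not a committee chair, so the next rule applies.
Among Horvat, Johansson, Sorensen, Bianchi and Fontaine, a founding director before not a founding director: Horvat, Johansson and Sorensen (a founding director) before Bianchi and Fontaine (not a founding director).
Among Horvat, Johansson and Sorensen, alphabetically by surname: Horvat before Johansson before Sorensen.
Among Bianchi and Fontaine, alphabetically by surname: Bianchi before Fontaine.
Order: Leclerc, Horvat, Johansson, Sorensen, Bianchi, Fontaine.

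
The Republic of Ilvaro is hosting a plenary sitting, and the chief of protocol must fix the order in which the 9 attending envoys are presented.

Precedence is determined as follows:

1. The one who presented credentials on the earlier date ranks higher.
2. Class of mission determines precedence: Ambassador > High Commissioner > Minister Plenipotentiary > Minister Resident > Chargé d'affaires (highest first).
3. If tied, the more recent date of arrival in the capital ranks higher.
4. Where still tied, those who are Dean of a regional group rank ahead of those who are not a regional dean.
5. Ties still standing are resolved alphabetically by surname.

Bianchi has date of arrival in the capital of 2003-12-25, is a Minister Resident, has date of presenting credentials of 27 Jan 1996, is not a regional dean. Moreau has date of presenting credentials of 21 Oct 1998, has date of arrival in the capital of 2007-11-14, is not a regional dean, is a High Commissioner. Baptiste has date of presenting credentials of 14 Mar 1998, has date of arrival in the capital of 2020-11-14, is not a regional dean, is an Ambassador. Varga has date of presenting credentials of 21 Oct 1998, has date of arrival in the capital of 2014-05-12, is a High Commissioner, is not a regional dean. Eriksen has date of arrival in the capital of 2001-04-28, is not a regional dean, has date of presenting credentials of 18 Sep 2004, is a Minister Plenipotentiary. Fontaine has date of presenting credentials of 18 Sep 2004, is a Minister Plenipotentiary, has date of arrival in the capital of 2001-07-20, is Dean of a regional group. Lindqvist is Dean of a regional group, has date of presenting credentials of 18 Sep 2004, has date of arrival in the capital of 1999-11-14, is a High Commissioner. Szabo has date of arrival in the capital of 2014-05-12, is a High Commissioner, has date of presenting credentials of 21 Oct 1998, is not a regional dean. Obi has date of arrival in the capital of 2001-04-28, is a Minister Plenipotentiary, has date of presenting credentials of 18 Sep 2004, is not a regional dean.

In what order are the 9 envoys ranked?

Bianchi, Baptiste, Szabo, Varga, Moreau, Lindqvist, Fontaine, Eriksen, Obi

By date of presenting credentials (earlier first): Bianchi (27 Jan 1996); then Baptiste (14 Mar 1998); then Szabo, Varga and Moreau (each 21 Oct 1998); then Lindqvist, Fontaine, Eriksen and Obi (each 18 Sep 2004).
Szabo, Varga and Moreau are each High Commissioner, so the next rule applies.
Among Szabo, Varga and Moreau, by date of arrival in the capital (later first): Szabo and Varga (2014-05-12) before Moreau (2007-11-14).
Szabo and Varga are each not a regional dean, so the next rule applies.
Among Szabo and Varga, alphabetically by surname: Szabo before Varga.
Among Lindqvist, Fontaine, Eriksen and Obi, by class of mission: Lindqvist (High Commissioner) before Fontaine, Eriksen and Obi (Minister Plenipotentiary).
Among Fontaine, Eriksen and Obi, by date of arrival in the capital (later first): Fontaine (2001-07-20) before Eriksen and Obi (2001-04-28).
Eriksen and Obi are each not a regional dean, so the next rule applies.
Among Eriksen and Obi, alphabetically by surname: Eriksen before Obi.
Full order: Bianchi, Baptiste, Szabo, Varga, Moreau, Lindqvist, Fontaine, Eriksen, Obi.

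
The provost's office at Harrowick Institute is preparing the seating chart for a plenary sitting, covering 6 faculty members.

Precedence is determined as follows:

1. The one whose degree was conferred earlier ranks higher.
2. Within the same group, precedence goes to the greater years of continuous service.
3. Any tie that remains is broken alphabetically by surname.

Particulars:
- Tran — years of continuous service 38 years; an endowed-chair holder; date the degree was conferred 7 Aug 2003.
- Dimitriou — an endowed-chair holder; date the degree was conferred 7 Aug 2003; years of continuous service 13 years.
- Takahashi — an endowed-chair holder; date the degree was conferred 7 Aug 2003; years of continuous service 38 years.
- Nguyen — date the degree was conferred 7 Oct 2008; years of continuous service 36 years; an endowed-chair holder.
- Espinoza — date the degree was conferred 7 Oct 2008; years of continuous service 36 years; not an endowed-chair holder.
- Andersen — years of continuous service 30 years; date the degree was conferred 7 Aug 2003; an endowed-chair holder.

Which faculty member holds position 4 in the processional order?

By date the degree was conferred (earlier first): Takahashi, Tran, Andersen and Dimitriou (each 7 Aug 2003); then Espinoza and Nguyen (both 7 Oct 2008).
Among Takahashi, Tran, Andersen and Dimitriou, by years of continuous service (higher first): Takahashi and Tran (38 years) before Andersen (30 years) before Dimitriou (13 years).
Among Takahashi and Tran, alphabetically by surname: Takahashi before Tran.
Espinoza and Nguyen both have years of continuous service 36 years, so the next rule applies.
Among Espinoza and Nguyen, alphabetically by surname: Espinoza before Nguyen.
Order: Takahashi, Tran, Andersen, Dimitriou, Espinoza, Nguyen.

Dimitriou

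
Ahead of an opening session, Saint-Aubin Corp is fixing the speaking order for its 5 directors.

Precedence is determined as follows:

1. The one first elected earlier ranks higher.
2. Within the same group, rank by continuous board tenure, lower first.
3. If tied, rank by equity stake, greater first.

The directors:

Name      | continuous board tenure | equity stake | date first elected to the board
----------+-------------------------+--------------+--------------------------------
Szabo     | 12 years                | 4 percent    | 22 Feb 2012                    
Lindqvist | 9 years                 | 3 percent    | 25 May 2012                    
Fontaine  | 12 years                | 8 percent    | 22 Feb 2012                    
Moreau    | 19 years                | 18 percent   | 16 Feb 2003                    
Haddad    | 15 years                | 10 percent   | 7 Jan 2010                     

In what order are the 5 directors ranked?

Moreau, Haddad, Fontaine, Szabo, Lindqvist

By date first elected to the board (earlier first): Moreau (16 Feb 2003); then Haddad (7 Jan 2010); then Fontaine and Szabo (both 22 Feb 2012); then Lindqvist (25 May 2012).
Fontaine and Szabo both have continuous board tenure 12 years, so the next rule applies.
Among Fontaine and Szabo, by equity stake (higher first): Fontaine (8 percent) before Szabo (4 percent).
Full order: Moreau, Haddad, Fontaine, Szabo, Lindqvist.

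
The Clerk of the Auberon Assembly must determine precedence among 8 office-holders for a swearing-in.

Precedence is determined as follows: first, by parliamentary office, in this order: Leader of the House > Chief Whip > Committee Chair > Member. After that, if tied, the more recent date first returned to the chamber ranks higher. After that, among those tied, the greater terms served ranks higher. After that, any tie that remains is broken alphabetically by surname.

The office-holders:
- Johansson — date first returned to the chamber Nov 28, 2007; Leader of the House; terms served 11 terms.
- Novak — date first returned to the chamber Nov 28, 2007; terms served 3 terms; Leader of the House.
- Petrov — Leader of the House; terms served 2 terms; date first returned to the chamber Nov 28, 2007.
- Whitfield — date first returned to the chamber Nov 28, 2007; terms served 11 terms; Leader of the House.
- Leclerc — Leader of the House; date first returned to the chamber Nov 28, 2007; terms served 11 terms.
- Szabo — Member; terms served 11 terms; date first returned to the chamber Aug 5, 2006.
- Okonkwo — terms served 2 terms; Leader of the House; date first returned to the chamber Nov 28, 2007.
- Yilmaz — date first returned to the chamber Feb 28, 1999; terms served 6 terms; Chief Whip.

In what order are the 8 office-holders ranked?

Johansson, Leclerc, Whitfield, Novak, Okonkwo, Petrov, Yilmaz, Szabo

By parliamentary office: Johansson, Leclerc, Whitfield, Novak, Okonkwo and Petrov (Leader of the House); then Yilmaz (Chief Whip); then Szabo (Member).
Johansson, Leclerc, Whitfield, Novak, Okonkwo and Petrov all have date first returned to the chamber Nov 28, 2007, so the next rule applies.
Among Johansson, Leclerc, Whitfield, Novak, Okonkwo and Petrov, by terms served (higher first): Johansson, Leclerc and Whitfield (11 terms) before Novak (3 terms) before Okonkwo and Petrov (2 terms).
Among Johansson, Leclerc and Whitfield, alphabetically by surname: Johansson before Leclerc before Whitfield.
Among Okonkwo and Petrov, alphabetically by surname: Okonkwo before Petrov.
Full order: Johansson, Leclerc, Whitfield, Novak, Okonkwo, Petrov, Yilmaz, Szabo.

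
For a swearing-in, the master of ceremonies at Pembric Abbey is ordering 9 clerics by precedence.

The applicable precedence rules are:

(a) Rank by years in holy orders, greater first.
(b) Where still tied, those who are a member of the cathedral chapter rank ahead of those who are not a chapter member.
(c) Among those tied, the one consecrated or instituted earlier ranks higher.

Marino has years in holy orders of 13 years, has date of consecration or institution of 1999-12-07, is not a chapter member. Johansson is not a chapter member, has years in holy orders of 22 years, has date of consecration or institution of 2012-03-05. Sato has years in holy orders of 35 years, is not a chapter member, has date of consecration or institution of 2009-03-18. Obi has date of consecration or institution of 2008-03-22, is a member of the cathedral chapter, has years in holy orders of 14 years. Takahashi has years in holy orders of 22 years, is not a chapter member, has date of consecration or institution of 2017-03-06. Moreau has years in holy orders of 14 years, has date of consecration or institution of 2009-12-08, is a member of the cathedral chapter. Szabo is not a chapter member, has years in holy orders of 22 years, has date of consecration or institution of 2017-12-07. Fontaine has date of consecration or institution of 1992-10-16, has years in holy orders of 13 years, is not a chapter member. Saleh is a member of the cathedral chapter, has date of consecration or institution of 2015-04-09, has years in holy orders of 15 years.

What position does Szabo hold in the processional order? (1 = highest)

By years in holy orders (higher first): Sato (35 years); then Johansson, Takahashi and Szabo (each 22 years); then Saleh (15 years); then Obi and Moreau (both 14 years); then Fontaine and Marino (both 13 years).
Johansson, Takahashi and Szabo are each not a chapter member, so the next rule applies.
Among Johansson, Takahashi and Szabo, by date of consecration or institution (earlier first): Johansson (2012-03-05) before Takahashi (2017-03-06) before Szabo (2017-12-07).
Obi and Moreau are each a member of the cathedral chapter, so the next rule applies.
Among Obi and Moreau, by date of consecration or institution (earlier first): Obi (2008-03-22) before Moreau (2009-12-08).
Fontaine and Marino are each not a chapter member, so the next rule applies.
Among Fontaine and Marino, by date of consecration or institution (earlier first): Fontaine (1992-10-16) before Marino (1999-12-07).
Order: Sato, Johansson, Takahashi, Szabo, Saleh, Obi, Moreau, Fontaine, Marino. So position 4.

4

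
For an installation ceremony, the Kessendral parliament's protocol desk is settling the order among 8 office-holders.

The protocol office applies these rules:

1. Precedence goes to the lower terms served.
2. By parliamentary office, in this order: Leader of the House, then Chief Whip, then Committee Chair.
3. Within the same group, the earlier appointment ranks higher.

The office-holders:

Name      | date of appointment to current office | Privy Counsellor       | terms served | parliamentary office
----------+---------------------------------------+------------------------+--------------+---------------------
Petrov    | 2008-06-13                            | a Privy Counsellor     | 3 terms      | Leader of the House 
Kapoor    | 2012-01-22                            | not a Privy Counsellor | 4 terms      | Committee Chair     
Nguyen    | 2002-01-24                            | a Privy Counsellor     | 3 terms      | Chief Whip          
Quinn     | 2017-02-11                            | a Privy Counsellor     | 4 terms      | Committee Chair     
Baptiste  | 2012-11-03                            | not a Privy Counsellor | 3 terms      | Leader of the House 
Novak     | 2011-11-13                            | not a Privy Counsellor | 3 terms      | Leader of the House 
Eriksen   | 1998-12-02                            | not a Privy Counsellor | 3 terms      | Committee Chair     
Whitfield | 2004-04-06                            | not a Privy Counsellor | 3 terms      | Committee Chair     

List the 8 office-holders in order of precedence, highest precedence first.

By terms served (lower first): Petrov, Novak, Baptiste, Nguyen, Eriksen and Whitfield (each 3 terms); then Kapoor and Quinn (both 4 terms).
Among Petrov, Novak, Baptiste, Nguyen, Eriksen and Whitfield, by parliamentary office: Petrov, Novak and Baptiste (Leader of the House) before Nguyen (Chief Whip) before Eriksen and Whitfield (Committee Chair).
Among Petrov, Novak and Baptiste, by date of appointment to current office (earlier first): Petrov (2008-06-13) before Novak (2011-11-13) before Baptiste (2012-11-03).
Among Eriksen and Whitfield, by date of appointment to current office (earlier first): Eriksen (1998-12-02) before Whitfield (2004-04-06).
Kapoor and Quinn are each Committee Chair, so the next rule applies.
Among Kapoor and Quinn, by date of appointment to current office (earlier first): Kapoor (2012-01-22) before Quinn (2017-02-11).
Full order: Petrov, Novak, Baptiste, Nguyen, Eriksen, Whitfield, Kapoor, Quinn.

Petrov, Novak, Baptiste, Nguyen, Eriksen, Whitfield, Kapoor, Quinn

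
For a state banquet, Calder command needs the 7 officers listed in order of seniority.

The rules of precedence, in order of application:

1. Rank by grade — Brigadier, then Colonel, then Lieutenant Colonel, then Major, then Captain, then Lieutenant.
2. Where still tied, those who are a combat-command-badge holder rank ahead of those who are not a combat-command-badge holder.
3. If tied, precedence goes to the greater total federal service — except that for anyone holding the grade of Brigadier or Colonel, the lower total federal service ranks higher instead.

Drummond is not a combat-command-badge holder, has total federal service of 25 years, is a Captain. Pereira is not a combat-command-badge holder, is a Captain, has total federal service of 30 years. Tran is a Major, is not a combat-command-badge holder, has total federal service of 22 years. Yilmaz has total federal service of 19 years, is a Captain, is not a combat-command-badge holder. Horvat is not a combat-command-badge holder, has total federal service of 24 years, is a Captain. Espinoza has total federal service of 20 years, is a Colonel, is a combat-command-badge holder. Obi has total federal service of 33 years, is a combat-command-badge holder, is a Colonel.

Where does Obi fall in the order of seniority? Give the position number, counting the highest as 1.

2

By grade: Espinoza and Obi (Colonel); then Tran (Major); then Pereira, Drummond, Horvat and Yilmaz (Captain).
Espinoza and Obi are each a combat-command-badge holder, so the next rule applies.
Among Espinoza and Obi, by total federal service (lower first) (reversed rule for this group): Espinoza (20 years) before Obi (33 years).
Pereira, Drummond, Horvat and Yilmaz are each not a combat-command-badge holder, so the next rule applies.
Among Pereira, Drummond, Horvat and Yilmaz, by total federal service (higher first): Pereira (30 years) before Drummond (25 years) before Horvat (24 years) before Yilmaz (19 years).
Order: Espinoza, Obi, Tran, Pereira, Drummond, Horvat, Yilmaz. So position 2.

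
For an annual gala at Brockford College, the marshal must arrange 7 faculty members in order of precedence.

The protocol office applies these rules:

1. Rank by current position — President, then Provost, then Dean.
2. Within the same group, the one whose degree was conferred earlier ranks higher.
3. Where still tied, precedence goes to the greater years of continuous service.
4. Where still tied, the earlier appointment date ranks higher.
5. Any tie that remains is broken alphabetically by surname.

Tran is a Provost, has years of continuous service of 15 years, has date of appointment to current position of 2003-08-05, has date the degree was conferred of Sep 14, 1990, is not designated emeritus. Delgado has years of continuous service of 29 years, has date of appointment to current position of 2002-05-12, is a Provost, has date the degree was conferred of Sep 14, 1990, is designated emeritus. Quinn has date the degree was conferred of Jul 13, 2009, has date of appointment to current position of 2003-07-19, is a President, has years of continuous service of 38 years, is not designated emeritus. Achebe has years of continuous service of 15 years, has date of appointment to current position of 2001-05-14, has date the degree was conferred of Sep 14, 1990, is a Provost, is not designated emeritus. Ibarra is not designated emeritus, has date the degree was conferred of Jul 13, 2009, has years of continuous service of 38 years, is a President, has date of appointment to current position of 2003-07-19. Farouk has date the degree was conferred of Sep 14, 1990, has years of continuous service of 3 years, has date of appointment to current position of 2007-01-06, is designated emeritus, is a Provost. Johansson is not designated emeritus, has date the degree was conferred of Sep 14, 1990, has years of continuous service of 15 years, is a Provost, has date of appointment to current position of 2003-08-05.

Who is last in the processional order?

Farouk

By current position: Ibarra and Quinn (President); then Delgado, Achebe, Johansson, Tran and Farouk (Provost).
Ibarra and Quinn both have date the degree was conferred Jul 13, 2009, so the next rule applies.
Ibarra and Quinn both have years of continuous service 38 years, so the next rule applies.
Ibarra and Quinn both have date of appointment to current position 2003-07-19, so the next rule applies.
Among Ibarra and Quinn, alphabetically by surname: Ibarra before Quinn.
Delgado, Achebe, Johansson, Tran and Farouk all have date the degree was conferred Sep 14, 1990, so the next rule applies.
Among Delgado, Achebe, Johansson, Tran and Farouk, by years of continuous service (higher first): Delgado (29 years) before Achebe, Johansson and Tran (15 years) before Farouk (3 years).
Among Achebe, Johansson and Tran, by date of appointment to current position (earlier first): Achebe (2001-05-14) before Johansson and Tran (2003-08-05).
Among Johansson and Tran, alphabetically by surname: Johansson before Tran.
Order: Ibarra, Quinn, Delgado, Achebe, Johansson, Tran, Farouk.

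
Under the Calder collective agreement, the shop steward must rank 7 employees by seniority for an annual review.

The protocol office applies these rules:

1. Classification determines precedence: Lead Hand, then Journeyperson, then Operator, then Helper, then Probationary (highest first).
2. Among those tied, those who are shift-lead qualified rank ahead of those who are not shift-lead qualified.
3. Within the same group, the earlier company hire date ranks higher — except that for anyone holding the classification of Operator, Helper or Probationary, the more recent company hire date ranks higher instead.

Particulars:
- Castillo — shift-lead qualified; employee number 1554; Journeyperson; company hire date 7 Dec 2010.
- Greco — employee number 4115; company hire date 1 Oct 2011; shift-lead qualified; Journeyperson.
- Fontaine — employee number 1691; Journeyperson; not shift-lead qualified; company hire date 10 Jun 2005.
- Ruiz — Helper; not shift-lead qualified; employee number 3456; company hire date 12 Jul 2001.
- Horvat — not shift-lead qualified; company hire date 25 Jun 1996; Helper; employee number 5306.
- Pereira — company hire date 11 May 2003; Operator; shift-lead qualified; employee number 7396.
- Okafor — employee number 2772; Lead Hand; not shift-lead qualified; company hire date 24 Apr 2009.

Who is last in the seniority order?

By classification: Okafor (Lead Hand); then Castillo, Greco and Fontaine (Journeyperson); then Pereira (Operator); then Ruiz and Horvat (Helper).
Among Castillo, Greco and Fontaine, shift-lead qualified before not shift-lead qualified: Castillo and Greco (shift-lead qualified) before Fontaine (not shift-lead qualified).
Among Castillo and Greco, by company hire date (earlier first): Castillo (7 Dec 2010) before Greco (1 Oct 2011).
Ruiz and Horvat are each not shift-lead qualified, so the next rule applies.
Among Ruiz and Horvat, by company hire date (later first) (reversed rule for this group): Ruiz (12 Jul 2001) before Horvat (25 Jun 1996).
Order: Okafor, Castillo, Greco, Fontaine, Pereira, Ruiz, Horvat.

Horvat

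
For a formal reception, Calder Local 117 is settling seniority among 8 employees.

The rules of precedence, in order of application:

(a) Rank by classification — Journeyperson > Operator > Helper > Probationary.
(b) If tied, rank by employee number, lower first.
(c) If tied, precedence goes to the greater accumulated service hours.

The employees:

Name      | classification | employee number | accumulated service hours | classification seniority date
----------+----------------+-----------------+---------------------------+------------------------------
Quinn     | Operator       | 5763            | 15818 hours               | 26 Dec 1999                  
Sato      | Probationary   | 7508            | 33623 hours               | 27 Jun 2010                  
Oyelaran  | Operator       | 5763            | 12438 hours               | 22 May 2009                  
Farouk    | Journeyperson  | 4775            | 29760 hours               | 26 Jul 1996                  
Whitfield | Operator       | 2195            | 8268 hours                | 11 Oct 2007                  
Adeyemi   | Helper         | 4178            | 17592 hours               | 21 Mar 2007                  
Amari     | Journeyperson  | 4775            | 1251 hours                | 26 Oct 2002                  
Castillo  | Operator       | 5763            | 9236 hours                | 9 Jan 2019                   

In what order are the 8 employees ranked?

Farouk, Amari, Whitfield, Quinn, Oyelaran, Castillo, Adeyemi, Sato

By classification: Farouk and Amari (Journeyperson); then Whitfield, Quinn, Oyelaran and Castillo (Operator); then Adeyemi (Helper); then Sato (Probationary).
Farouk and Amari both have employee number 4775, so the next rule applies.
Among Farouk and Amari, by accumulated service hours (higher first): Farouk (29760 hours) before Amari (1251 hours).
Among Whitfield, Quinn, Oyelaran and Castillo, by employee number (lower first): Whitfield (2195) before Quinn, Oyelaran and Castillo (5763).
Among Quinn, Oyelaran and Castillo, by accumulated service hours (higher first): Quinn (15818 hours) before Oyelaran (12438 hours) before Castillo (9236 hours).
Full order: Farouk, Amari, Whitfield, Quinn, Oyelaran, Castillo, Adeyemi, Sato.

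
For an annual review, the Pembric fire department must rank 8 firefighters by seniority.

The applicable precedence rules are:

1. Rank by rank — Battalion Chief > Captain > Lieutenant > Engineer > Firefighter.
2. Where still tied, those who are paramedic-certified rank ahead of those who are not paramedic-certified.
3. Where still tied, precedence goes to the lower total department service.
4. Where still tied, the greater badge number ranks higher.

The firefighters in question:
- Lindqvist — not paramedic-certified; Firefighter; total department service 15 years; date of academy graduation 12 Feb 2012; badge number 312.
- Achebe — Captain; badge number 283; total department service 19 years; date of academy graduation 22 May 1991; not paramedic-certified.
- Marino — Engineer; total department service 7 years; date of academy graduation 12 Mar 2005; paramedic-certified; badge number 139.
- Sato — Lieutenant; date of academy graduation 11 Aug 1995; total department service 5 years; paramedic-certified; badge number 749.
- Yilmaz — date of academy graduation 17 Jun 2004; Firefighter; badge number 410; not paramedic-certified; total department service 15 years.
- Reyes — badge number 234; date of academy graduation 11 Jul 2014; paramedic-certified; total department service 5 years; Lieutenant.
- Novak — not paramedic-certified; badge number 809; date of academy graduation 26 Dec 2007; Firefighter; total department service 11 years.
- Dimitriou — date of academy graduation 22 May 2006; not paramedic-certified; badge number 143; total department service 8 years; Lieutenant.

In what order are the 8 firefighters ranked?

Achebe, Sato, Reyes, Dimitriou, Marino, Novak, Yilmaz, Lindqvist

By rank: Achebe (Captain); then Sato, Reyes and Dimitriou (Lieutenant); then Marino (Engineer); then Novak, Yilmaz and Lindqvist (Firefighter).
Among Sato, Reyes and Dimitriou, paramedic-certified before not paramedic-certified: Sato and Reyes (paramedic-certified) before Dimitriou (not paramedic-certified).
Sato and Reyes both have total department service 5 years, so the next rule applies.
Among Sato and Reyes, by badge number (higher first): Sato (749) before Reyes (234).
Novak, Yilmaz and Lindqvist are each not paramedic-certified, so the next rule applies.
Among Novak, Yilmaz and Lindqvist, by total department service (lower first): Novak (11 years) before Yilmaz and Lindqvist (15 years).
Among Yilmaz and Lindqvist, by badge number (higher first): Yilmaz (410) before Lindqvist (312).
Full order: Achebe, Sato, Reyes, Dimitriou, Marino, Novak, Yilmaz, Lindqvist.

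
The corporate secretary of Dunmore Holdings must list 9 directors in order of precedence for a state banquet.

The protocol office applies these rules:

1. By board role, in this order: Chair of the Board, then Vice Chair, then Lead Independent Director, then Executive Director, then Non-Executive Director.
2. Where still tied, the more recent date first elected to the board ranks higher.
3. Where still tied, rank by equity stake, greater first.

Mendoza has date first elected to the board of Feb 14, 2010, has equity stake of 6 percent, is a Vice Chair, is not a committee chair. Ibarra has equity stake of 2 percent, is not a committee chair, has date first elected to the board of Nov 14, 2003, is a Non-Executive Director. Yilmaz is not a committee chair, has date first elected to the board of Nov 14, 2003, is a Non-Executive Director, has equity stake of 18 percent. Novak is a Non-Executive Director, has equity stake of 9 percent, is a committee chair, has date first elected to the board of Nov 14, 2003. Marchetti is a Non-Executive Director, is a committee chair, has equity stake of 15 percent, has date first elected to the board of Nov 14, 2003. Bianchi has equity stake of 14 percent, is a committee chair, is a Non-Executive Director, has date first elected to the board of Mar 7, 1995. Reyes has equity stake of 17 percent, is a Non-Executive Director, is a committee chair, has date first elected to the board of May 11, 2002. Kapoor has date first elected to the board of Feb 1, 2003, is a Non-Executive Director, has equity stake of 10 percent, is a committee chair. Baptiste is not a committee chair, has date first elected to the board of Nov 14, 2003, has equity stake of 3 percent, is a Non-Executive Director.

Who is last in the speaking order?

Bianchi

By board role: Mendoza (Vice Chair); then Yilmaz, Marchetti, Novak, Baptiste, Ibarra, Kapoor, Reyes and Bianchi (Non-Executive Director).
Among Yilmaz, Marchetti, Novak, Baptiste, Ibarra, Kapoor, Reyes and Bianchi, by date first elected to the board (later first): Yilmaz, Marchetti, Novak, Baptiste and Ibarra (Nov 14, 2003) before Kapoor (Feb 1, 2003) before Reyes (May 11, 2002) before Bianchi (Mar 7, 1995).
Among Yilmaz, Marchetti, Novak, Baptiste and Ibarra, by equity stake (higher first): Yilmaz (18 percent) before Marchetti (15 percent) before Novak (9 percent) before Baptiste (3 percent) before Ibarra (2 percent).
Order: Mendoza, Yilmaz, Marchetti, Novak, Baptiste, Ibarra, Kapoor, Reyes, Bianchi.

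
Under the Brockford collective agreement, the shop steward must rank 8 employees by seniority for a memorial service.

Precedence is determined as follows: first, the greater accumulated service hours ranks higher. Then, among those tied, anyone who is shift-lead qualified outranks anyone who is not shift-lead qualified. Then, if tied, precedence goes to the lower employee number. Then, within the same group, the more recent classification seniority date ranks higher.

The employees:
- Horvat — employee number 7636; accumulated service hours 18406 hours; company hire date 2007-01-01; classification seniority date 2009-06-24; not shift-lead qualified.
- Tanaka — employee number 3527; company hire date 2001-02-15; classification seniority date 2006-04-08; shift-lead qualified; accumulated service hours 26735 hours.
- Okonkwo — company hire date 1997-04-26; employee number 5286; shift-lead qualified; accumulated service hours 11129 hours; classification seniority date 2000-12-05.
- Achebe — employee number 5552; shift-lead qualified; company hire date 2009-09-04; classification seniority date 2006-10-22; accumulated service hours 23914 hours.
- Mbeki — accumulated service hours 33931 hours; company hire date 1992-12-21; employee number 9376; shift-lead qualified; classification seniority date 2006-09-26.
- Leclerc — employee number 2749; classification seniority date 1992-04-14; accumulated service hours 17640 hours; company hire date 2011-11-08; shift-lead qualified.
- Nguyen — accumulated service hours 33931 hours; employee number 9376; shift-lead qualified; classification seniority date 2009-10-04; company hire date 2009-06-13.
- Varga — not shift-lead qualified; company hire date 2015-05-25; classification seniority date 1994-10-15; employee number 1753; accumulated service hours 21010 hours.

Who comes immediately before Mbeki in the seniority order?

Nguyen

By accumulated service hours (higher first): Nguyen and Mbeki (both 33931 hours); then Tanaka (26735 hours); then Achebe (23914 hours); then Varga (21010 hours); then Horvat (18406 hours); then Leclerc (17640 hours); then Okonkwo (11129 hours).
Nguyen and Mbeki are each shift-lead qualified, so the next rule applies.
Nguyen and Mbeki both have employee number 9376, so the next rule applies.
Among Nguyen and Mbeki, by classification seniority date (later first): Nguyen (2009-10-04) before Mbeki (2006-09-26).
Order: Nguyen, Mbeki, Tanaka, Achebe, Varga, Horvat, Leclerc, Okonkwo.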